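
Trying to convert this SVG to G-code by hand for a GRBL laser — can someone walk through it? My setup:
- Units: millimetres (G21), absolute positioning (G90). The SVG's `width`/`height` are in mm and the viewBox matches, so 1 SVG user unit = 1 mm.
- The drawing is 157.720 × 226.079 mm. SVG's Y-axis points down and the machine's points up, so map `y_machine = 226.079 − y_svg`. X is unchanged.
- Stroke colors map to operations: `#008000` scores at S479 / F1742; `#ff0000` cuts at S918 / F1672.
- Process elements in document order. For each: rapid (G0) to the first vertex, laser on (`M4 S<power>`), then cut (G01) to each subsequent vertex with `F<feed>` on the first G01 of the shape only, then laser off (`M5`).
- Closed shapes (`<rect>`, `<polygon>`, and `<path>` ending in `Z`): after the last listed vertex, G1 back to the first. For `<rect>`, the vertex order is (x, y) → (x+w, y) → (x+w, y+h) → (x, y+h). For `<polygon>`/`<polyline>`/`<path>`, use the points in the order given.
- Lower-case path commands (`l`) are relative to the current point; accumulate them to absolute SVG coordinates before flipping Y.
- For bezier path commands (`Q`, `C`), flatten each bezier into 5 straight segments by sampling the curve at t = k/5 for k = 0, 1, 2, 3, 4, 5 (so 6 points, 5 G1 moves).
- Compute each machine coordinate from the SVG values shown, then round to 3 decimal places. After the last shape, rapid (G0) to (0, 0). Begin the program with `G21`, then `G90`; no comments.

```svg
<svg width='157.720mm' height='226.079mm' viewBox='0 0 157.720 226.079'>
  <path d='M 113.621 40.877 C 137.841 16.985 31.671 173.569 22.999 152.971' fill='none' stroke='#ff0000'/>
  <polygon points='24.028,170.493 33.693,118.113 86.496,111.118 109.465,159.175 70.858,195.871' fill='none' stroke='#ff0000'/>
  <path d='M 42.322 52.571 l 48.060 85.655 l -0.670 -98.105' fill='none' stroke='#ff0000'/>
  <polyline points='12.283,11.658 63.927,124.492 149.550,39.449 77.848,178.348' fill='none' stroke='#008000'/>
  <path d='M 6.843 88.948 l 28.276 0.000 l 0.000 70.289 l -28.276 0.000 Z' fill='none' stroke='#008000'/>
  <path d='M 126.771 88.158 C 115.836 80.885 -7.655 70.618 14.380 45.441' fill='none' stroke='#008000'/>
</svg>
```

G21
G90
G0 X113.621 Y185.202
M4 S918
G01 X114.329 Y180.741 F1672
G01 X94.683 Y150.134
G01 X65.620 Y110.548
G01 X38.079 Y79.150
G01 X22.999 Y73.108
M5
G0 X24.028 Y55.586
M4 S918
G01 X33.693 Y107.966 F1672
G01 X86.496 Y114.961
G01 X109.465 Y66.904
G01 X70.858 Y30.208
G01 X24.028 Y55.586
M5
G0 X42.322 Y173.508
M4 S918
G01 X90.382 Y87.853 F1672
G01 X89.712 Y185.958
M5
G0 X12.283 Y214.421
M4 S479
G01 X63.927 Y101.587 F1742
G01 X149.550 Y186.630
G01 X77.848 Y47.731
M5
G0 X6.843 Y137.131
M4 S479
G01 X35.119 Y137.131 F1742
G01 X35.119 Y66.842
G01 X6.843 Y66.842
G01 X6.843 Y137.131
M5
G0 X126.771 Y137.921
M4 S479
G01 X108.768 Y142.739 F1742
G01 X76.139 Y148.848
G01 X41.273 Y156.820
G01 X16.557 Y167.226
G01 X14.380 Y180.638
M5
G0 X0.000 Y0.000

viewBox `0 0 157.720 226.079` with mm width/height → 1 unit = 1 mm. Flip: y_m = 226.079 − y_svg.

**Shape 1** — `<path>` cubic bezier, stroke `#ff0000` → cut (S918, F1672). Control points (SVG): P0=(113.621,40.877), P1=(137.841,16.985), P2=(31.671,173.569), P3=(22.999,152.971); sampled at t=k/5. Machine vertices: (113.621,185.202) → (114.329,180.741) → (94.683,150.134) → (65.620,110.548) → (38.079,79.150) → (22.999,73.108). Open path.

**Shape 2** — `<polygon>` regular polygon, stroke `#ff0000` → cut (S918, F1672). Machine vertices: (24.028,55.586) → (33.693,107.966) → (86.496,114.961) → (109.465,66.904) → (70.858,30.208) → (24.028,55.586). Closed: final G1 returns to the first vertex.

**Shape 3** — `<path>` open polyline, stroke `#ff0000` → cut (S918, F1672). Machine vertices: (42.322,173.508) → (90.382,87.853) → (89.712,185.958). Open path.

**Shape 4** — `<polyline>` open polyline, stroke `#008000` → score (S479, F1742). Machine vertices: (12.283,214.421) → (63.927,101.587) → (149.550,186.630) → (77.848,47.731). Open path.

**Shape 5** — `<path>` rectangle, stroke `#008000` → score (S479, F1742). Machine vertices: (6.843,137.131) → (35.119,137.131) → (35.119,66.842) → (6.843,66.842) → (6.843,137.131). Closed: final G1 returns to the first vertex.

**Shape 6** — `<path>` cubic bezier, stroke `#008000` → score (S479, F1742). Control points (SVG): P0=(126.771,88.158), P1=(115.836,80.885), P2=(-7.655,70.618), P3=(14.380,45.441); sampled at t=k/5. Machine vertices: (126.771,137.921) → (108.768,142.739) → (76.139,148.848) → (41.273,156.820) → (16.557,167.226) → (14.380,180.638). Open path.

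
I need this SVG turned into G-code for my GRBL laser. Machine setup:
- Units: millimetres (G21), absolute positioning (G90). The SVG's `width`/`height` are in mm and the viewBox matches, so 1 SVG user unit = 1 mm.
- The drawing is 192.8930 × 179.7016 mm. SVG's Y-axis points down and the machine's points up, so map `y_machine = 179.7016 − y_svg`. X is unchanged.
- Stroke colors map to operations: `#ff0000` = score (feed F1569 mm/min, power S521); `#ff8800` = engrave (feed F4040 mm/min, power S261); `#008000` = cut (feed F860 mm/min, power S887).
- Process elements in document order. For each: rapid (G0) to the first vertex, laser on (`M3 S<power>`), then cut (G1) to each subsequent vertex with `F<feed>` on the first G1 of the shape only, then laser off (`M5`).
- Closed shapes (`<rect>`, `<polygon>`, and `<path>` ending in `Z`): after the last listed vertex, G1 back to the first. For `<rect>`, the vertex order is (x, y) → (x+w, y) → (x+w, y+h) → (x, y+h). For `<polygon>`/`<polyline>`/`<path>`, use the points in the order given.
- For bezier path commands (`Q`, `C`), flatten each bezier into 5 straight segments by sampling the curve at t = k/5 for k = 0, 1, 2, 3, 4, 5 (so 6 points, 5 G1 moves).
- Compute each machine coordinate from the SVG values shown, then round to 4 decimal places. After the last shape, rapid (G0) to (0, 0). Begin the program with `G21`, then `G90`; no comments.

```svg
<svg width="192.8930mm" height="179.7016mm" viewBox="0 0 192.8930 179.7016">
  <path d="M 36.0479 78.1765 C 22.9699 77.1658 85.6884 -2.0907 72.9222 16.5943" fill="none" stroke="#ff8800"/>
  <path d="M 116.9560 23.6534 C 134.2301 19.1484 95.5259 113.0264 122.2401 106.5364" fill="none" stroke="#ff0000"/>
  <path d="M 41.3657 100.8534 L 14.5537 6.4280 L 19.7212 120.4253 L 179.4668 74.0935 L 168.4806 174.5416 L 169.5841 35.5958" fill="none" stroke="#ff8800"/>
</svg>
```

Since the viewBox matches the mm dimensions, user units are millimetres directly. The only transform is the Y-flip y_m = 179.7016 − y_svg.

Shape 1 is a cubic bezier drawn with `<path>`. Its stroke #ff8800 means engrave at S261, F4040. After flipping Y the toolpath is (36.0479,101.5251) → (36.0864,110.1115) → (47.0546,129.0199) → (61.6910,149.7934) → (72.7340,163.9748) → (72.9222,163.1073).

Shape 2 is a cubic bezier drawn with `<path>`. Its stroke #ff0000 means score at S521, F1569. After flipping Y the toolpath is (116.9560,156.0482) → (121.5742,148.5352) → (118.5847,126.9504) → (113.8145,100.8338) → (113.0906,79.7254) → (122.2401,73.1652).

Shape 3 is a open polyline drawn with `<path>`. Its stroke #ff8800 means engrave at S261, F4040. After flipping Y the toolpath is (41.3657,78.8482) → (14.5537,173.2736) → (19.7212,59.2763) → (179.4668,105.6081) → (168.4806,5.1600) → (169.5841,144.1058).

G21
G90
G0 X36.0479 Y101.5251
M3 S261
G1 X36.0864 Y110.1115 F4040
G1 X47.0546 Y129.0199
G1 X61.6910 Y149.7934
G1 X72.7340 Y163.9748
G1 X72.9222 Y163.1073
M5
G0 X116.9560 Y156.0482
M3 S521
G1 X121.5742 Y148.5352 F1569
G1 X118.5847 Y126.9504
G1 X113.8145 Y100.8338
G1 X113.0906 Y79.7254
G1 X122.2401 Y73.1652
M5
G0 X41.3657 Y78.8482
M3 S261
G1 X14.5537 Y173.2736 F4040
G1 X19.7212 Y59.2763
G1 X179.4668 Y105.6081
G1 X168.4806 Y5.1600
G1 X169.5841 Y144.1058
M5
G0 X0.0000 Y0.0000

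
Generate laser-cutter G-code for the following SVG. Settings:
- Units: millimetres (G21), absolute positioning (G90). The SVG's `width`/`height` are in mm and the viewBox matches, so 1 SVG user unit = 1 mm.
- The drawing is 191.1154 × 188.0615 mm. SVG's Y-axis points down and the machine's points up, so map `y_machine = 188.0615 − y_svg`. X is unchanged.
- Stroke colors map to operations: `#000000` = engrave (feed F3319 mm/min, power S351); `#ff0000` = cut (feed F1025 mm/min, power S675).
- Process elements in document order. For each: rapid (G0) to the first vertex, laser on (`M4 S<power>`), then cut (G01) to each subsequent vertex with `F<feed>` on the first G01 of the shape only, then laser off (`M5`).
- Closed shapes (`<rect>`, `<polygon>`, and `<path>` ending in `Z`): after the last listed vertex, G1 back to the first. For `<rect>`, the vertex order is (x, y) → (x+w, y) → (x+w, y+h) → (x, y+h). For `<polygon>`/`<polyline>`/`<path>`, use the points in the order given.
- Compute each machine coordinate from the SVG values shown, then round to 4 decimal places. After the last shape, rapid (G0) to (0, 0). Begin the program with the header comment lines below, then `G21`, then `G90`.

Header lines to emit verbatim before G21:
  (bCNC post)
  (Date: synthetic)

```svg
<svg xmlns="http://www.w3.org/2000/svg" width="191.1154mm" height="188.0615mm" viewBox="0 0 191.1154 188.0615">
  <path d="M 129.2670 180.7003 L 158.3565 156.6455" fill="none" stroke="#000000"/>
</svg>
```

(bCNC post)
(Date: synthetic)
G21
G90
G0 X129.2670 Y7.3612
M4 S351
G01 X158.3565 Y31.4160 F3319
M5
G0 X0.0000 Y0.0000

1 u = 1 mm; y_m = 188.0615 − y.

[1] `<path>` line segment, #000000→engrave S351 F3319: (129.2670,7.3612) → (158.3565,31.4160)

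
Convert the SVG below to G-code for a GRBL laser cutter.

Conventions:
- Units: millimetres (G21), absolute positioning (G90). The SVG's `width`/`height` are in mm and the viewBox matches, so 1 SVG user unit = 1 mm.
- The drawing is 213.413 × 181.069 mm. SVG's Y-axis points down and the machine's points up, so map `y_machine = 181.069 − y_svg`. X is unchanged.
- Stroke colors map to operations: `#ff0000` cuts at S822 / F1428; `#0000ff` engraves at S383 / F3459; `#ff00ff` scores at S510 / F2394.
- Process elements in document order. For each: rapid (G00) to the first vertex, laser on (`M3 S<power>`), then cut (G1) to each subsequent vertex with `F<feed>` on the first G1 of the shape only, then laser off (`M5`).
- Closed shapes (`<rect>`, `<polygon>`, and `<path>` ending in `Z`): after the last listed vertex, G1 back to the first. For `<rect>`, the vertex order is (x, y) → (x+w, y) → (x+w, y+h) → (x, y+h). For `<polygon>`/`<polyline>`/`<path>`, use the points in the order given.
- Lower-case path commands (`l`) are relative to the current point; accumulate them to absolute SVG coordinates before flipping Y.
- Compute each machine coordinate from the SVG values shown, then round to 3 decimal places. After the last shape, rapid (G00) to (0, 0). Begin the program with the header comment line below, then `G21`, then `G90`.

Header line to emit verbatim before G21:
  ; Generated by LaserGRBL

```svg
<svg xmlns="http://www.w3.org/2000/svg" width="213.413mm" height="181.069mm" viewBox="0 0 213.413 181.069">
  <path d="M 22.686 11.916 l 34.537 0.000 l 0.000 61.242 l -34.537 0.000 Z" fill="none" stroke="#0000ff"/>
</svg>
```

; Generated by LaserGRBL
G21
G90
G00 X22.686 Y169.153
M3 S383
G1 X57.223 Y169.153 F3459
G1 X57.223 Y107.911
G1 X22.686 Y107.911
G1 X22.686 Y169.153
M5
G00 X0.000 Y0.000

viewBox `0 0 213.413 181.069` with mm width/height → 1 unit = 1 mm. Flip: y_m = 181.069 − y_svg.

**Shape 1** — `<path>` rectangle, stroke `#0000ff` → engrave (S383, F3459). Machine vertices: (22.686,169.153) → (57.223,169.153) → (57.223,107.911) → (22.686,107.911) → (22.686,169.153). Closed: final G1 returns to the first vertex.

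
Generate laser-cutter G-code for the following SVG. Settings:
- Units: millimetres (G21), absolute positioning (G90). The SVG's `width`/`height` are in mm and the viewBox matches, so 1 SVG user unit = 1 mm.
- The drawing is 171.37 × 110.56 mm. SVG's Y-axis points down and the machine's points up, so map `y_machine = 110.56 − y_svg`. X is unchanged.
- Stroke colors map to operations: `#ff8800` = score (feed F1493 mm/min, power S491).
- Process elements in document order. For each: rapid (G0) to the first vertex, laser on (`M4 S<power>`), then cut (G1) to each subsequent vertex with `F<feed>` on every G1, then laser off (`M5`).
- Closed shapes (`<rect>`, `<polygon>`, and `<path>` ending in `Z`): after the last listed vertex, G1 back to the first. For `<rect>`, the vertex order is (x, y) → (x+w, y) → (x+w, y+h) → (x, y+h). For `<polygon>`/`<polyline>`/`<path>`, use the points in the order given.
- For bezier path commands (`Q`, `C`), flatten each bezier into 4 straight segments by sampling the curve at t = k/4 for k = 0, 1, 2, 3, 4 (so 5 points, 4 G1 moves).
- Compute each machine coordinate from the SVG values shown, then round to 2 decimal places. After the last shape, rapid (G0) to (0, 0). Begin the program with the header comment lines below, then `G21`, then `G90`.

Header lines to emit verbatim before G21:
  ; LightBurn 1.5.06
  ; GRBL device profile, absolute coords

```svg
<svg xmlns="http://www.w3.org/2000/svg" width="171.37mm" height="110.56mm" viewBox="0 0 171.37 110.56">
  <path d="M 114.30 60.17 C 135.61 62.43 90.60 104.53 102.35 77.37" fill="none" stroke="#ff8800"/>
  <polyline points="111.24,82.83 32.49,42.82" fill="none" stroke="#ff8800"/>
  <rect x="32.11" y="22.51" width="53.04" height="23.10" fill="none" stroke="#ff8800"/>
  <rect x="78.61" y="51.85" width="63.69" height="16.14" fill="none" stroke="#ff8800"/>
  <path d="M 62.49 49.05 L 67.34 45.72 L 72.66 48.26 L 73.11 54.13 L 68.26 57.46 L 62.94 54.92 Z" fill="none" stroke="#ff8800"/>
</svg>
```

Since the viewBox matches the mm dimensions, user units are millimetres directly. The only transform is the Y-flip y_m = 110.56 − y_svg.

Shape 1 is a cubic bezier drawn with `<path>`. Its stroke #ff8800 means score at S491, F1493. After flipping Y the toolpath is (114.30,50.39) → (119.77,42.93) → (111.91,30.76) → (102.26,24.10) → (102.35,33.19).

Shape 2 is a line segment drawn with `<polyline>`. Its stroke #ff8800 means score at S491, F1493. After flipping Y the toolpath is (111.24,27.73) → (32.49,67.74).

Shape 3 is a rectangle drawn with `<rect>`. Its stroke #ff8800 means score at S491, F1493. After flipping Y the toolpath is (32.11,88.05) → (85.15,88.05) → (85.15,64.95) → (32.11,64.95) → (32.11,88.05), returning to the start.

Shape 4 is a rectangle drawn with `<rect>`. Its stroke #ff8800 means score at S491, F1493. After flipping Y the toolpath is (78.61,58.71) → (142.30,58.71) → (142.30,42.57) → (78.61,42.57) → (78.61,58.71), returning to the start.

Shape 5 is a regular polygon drawn with `<path>`. Its stroke #ff8800 means score at S491, F1493. After flipping Y the toolpath is (62.49,61.51) → (67.34,64.84) → (72.66,62.30) → (73.11,56.43) → (68.26,53.10) → (62.94,55.64) → (62.49,61.51), returning to the start.

; LightBurn 1.5.06
; GRBL device profile, absolute coords
G21
G90
G0 X114.30 Y50.39
M4 S491
G1 X119.77 Y42.93 F1493
G1 X111.91 Y30.76 F1493
G1 X102.26 Y24.10 F1493
G1 X102.35 Y33.19 F1493
M5
G0 X111.24 Y27.73
M4 S491
G1 X32.49 Y67.74 F1493
M5
G0 X32.11 Y88.05
M4 S491
G1 X85.15 Y88.05 F1493
G1 X85.15 Y64.95 F1493
G1 X32.11 Y64.95 F1493
G1 X32.11 Y88.05 F1493
M5
G0 X78.61 Y58.71
M4 S491
G1 X142.30 Y58.71 F1493
G1 X142.30 Y42.57 F1493
G1 X78.61 Y42.57 F1493
G1 X78.61 Y58.71 F1493
M5
G0 X62.49 Y61.51
M4 S491
G1 X67.34 Y64.84 F1493
G1 X72.66 Y62.30 F1493
G1 X73.11 Y56.43 F1493
G1 X68.26 Y53.10 F1493
G1 X62.94 Y55.64 F1493
G1 X62.49 Y61.51 F1493
M5
G0 X0.00 Y0.00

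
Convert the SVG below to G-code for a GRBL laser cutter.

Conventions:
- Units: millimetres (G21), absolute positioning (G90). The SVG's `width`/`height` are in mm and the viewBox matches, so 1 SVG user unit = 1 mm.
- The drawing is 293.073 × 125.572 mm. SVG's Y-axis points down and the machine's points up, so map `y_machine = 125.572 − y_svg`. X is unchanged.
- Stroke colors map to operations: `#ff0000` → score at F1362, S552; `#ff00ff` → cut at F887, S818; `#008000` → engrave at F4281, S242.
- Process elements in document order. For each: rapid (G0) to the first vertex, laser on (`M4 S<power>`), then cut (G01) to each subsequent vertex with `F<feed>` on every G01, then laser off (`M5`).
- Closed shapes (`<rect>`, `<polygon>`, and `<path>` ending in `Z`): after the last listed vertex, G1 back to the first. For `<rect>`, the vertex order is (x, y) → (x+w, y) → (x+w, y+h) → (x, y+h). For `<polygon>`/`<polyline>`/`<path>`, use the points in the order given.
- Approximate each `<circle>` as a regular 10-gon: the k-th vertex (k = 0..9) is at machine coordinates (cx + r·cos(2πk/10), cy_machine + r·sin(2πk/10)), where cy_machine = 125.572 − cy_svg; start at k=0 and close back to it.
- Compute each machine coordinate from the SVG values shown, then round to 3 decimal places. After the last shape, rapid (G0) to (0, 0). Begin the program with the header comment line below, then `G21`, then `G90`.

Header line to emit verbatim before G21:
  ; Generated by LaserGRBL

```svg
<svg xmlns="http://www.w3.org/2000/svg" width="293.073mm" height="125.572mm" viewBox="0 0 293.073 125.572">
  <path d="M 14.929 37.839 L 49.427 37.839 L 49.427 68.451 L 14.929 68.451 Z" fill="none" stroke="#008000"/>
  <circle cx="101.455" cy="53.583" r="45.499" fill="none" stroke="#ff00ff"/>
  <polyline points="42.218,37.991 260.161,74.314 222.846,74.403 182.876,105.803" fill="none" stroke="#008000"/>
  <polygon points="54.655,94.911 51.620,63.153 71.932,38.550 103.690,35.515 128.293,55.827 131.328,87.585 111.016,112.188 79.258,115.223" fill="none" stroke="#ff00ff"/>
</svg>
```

1 u = 1 mm; y_m = 125.572 − y.

[1] `<path>` rectangle, #008000→engrave S242 F4281: (14.929,87.733) → (49.427,87.733) → (49.427,57.121) → (14.929,57.121) → (14.929,87.733) (closed)

[2] `<circle>` circle, #ff00ff→cut S818 F887: (146.954,71.989) → (138.264,98.733) → (115.515,115.261) → (87.395,115.261) → (64.646,98.733) → (55.956,71.989) → (64.646,45.245) → (87.395,28.717) → (115.515,28.717) → (138.264,45.245) → (146.954,71.989) (closed)

[3] `<polyline>` open polyline, #008000→engrave S242 F4281: (42.218,87.581) → (260.161,51.258) → (222.846,51.169) → (182.876,19.769)

[4] `<polygon>` regular polygon, #ff00ff→cut S818 F887: (54.655,30.661) → (51.620,62.419) → (71.932,87.022) → (103.690,90.057) → (128.293,69.745) → (131.328,37.987) → (111.016,13.384) → (79.258,10.349) → (54.655,30.661) (closed)

; Generated by LaserGRBL
G21
G90
G0 X14.929 Y87.733
M4 S242
G01 X49.427 Y87.733 F4281
G01 X49.427 Y57.121 F4281
G01 X14.929 Y57.121 F4281
G01 X14.929 Y87.733 F4281
M5
G0 X146.954 Y71.989
M4 S818
G01 X138.264 Y98.733 F887
G01 X115.515 Y115.261 F887
G01 X87.395 Y115.261 F887
G01 X64.646 Y98.733 F887
G01 X55.956 Y71.989 F887
G01 X64.646 Y45.245 F887
G01 X87.395 Y28.717 F887
G01 X115.515 Y28.717 F887
G01 X138.264 Y45.245 F887
G01 X146.954 Y71.989 F887
M5
G0 X42.218 Y87.581
M4 S242
G01 X260.161 Y51.258 F4281
G01 X222.846 Y51.169 F4281
G01 X182.876 Y19.769 F4281
M5
G0 X54.655 Y30.661
M4 S818
G01 X51.620 Y62.419 F887
G01 X71.932 Y87.022 F887
G01 X103.690 Y90.057 F887
G01 X128.293 Y69.745 F887
G01 X131.328 Y37.987 F887
G01 X111.016 Y13.384 F887
G01 X79.258 Y10.349 F887
G01 X54.655 Y30.661 F887
M5
G0 X0.000 Y0.000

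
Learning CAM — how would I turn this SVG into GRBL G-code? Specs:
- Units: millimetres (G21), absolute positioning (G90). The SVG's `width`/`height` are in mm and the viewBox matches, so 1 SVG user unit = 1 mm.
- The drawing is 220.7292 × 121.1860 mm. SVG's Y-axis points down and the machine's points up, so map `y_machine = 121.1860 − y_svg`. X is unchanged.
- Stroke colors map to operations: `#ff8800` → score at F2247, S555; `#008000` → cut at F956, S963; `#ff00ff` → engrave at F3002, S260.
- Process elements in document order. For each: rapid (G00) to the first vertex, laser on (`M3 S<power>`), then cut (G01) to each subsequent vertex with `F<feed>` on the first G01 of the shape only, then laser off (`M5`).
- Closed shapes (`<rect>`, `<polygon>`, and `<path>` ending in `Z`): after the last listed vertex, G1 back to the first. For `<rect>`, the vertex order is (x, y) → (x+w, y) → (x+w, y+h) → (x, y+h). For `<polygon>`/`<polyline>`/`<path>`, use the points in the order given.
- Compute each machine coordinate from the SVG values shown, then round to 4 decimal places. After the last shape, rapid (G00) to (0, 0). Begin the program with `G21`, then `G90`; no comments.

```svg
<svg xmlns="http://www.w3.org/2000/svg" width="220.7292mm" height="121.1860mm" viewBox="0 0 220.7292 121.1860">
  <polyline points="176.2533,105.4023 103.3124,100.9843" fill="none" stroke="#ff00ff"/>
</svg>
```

G21
G90
G00 X176.2533 Y15.7837
M3 S260
G01 X103.3124 Y20.2017 F3002
M5
G00 X0.0000 Y0.0000

viewBox `0 0 220.7292 121.1860` with mm width/height → 1 unit = 1 mm. Flip: y_m = 121.1860 − y_svg.

**Shape 1** — `<polyline>` line segment, stroke `#ff00ff` → engrave (S260, F3002). Machine vertices: (176.2533,15.7837) → (103.3124,20.2017). Open path.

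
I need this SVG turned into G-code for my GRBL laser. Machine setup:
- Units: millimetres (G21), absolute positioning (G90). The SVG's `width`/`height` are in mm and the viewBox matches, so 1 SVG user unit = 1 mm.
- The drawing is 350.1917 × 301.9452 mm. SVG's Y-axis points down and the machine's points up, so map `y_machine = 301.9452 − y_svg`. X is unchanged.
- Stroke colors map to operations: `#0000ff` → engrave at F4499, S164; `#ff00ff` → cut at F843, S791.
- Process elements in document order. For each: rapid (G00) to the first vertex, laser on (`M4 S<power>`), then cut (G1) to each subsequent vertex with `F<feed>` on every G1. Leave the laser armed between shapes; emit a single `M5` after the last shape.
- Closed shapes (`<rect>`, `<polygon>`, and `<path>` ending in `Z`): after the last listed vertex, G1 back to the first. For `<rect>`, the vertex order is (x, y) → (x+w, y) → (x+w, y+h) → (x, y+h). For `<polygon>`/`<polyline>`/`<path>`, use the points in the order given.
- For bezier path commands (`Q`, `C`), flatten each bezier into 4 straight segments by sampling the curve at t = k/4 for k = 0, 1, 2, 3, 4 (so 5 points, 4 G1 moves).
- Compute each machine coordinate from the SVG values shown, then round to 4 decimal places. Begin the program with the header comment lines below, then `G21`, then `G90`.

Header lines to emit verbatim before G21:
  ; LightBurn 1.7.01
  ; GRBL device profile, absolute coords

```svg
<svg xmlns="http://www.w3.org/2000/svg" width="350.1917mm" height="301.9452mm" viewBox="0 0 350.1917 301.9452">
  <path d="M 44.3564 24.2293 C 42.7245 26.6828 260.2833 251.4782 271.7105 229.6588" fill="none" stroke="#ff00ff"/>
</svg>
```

; LightBurn 1.7.01
; GRBL device profile, absolute coords
G21
G90
G00 X44.3564 Y277.7159
M4 S791
G1 X77.5851 Y241.5141 F843
G1 X153.1363 Y165.8988 F843
G1 X231.1361 Y94.8347 F843
G1 X271.7105 Y72.2864 F843
M5

1 u = 1 mm; y_m = 301.9452 − y.

[1] `<path>` cubic bezier, #ff00ff→cut S791 F843: (44.3564,277.7159) → (77.5851,241.5141) → (153.1363,165.8988) → (231.1361,94.8347) → (271.7105,72.2864)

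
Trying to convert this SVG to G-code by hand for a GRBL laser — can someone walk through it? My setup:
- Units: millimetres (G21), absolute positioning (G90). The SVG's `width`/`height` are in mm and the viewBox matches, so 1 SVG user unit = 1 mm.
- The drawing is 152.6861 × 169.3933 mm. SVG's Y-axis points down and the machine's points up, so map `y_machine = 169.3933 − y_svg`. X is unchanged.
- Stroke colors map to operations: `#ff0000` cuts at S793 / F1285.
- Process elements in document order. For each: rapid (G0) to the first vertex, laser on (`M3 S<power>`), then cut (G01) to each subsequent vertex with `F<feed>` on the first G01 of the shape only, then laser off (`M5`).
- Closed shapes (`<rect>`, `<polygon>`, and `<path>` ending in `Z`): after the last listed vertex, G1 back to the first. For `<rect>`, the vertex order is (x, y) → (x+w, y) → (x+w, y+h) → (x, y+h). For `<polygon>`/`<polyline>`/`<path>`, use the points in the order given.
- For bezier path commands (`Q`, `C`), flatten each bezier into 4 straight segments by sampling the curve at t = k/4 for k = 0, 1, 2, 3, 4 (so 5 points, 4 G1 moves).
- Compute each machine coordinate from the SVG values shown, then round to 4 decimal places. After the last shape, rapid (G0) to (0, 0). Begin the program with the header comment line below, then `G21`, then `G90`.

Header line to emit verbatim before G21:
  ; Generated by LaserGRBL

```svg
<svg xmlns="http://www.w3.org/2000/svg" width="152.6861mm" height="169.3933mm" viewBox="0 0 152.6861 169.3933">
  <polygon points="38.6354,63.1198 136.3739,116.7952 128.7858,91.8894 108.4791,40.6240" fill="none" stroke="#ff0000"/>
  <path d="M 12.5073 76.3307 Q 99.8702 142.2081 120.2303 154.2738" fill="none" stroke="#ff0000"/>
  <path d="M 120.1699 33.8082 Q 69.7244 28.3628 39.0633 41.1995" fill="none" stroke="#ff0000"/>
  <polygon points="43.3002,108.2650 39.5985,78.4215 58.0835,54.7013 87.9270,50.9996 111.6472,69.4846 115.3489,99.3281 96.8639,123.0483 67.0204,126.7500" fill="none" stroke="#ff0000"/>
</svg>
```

; Generated by LaserGRBL
G21
G90
G0 X38.6354 Y106.2735
M3 S793
G01 X136.3739 Y52.5981 F1285
G01 X128.7858 Y77.5039
G01 X108.4791 Y128.7693
G01 X38.6354 Y106.2735
M5
G0 X12.5073 Y93.0626
M3 S793
G01 X52.0011 Y63.4871 F1285
G01 X83.1195 Y40.6381
G01 X105.8626 Y24.5156
G01 X120.2303 Y15.1195
M5
G0 X120.1699 Y135.5851
M3 S793
G01 X96.1837 Y137.1652 F1285
G01 X74.6705 Y136.4600
G01 X55.6304 Y133.4695
G01 X39.0633 Y128.1938
M5
G0 X43.3002 Y61.1283
M3 S793
G01 X39.5985 Y90.9718 F1285
G01 X58.0835 Y114.6920
G01 X87.9270 Y118.3937
G01 X111.6472 Y99.9087
G01 X115.3489 Y70.0652
G01 X96.8639 Y46.3450
G01 X67.0204 Y42.6433
G01 X43.3002 Y61.1283
M5
G0 X0.0000 Y0.0000

Since the viewBox matches the mm dimensions, user units are millimetres directly. The only transform is the Y-flip y_m = 169.3933 − y_svg.

Shape 1 is a closed polygon drawn with `<polygon>`. Its stroke #ff0000 means cut at S793, F1285. After flipping Y the toolpath is (38.6354,106.2735) → (136.3739,52.5981) → (128.7858,77.5039) → (108.4791,128.7693) → (38.6354,106.2735), returning to the start.

Shape 2 is a quadratic bezier drawn with `<path>`. Its stroke #ff0000 means cut at S793, F1285. After flipping Y the toolpath is (12.5073,93.0626) → (52.0011,63.4871) → (83.1195,40.6381) → (105.8626,24.5156) → (120.2303,15.1195).

Shape 3 is a quadratic bezier drawn with `<path>`. Its stroke #ff0000 means cut at S793, F1285. After flipping Y the toolpath is (120.1699,135.5851) → (96.1837,137.1652) → (74.6705,136.4600) → (55.6304,133.4695) → (39.0633,128.1938).

Shape 4 is a regular polygon drawn with `<polygon>`. Its stroke #ff0000 means cut at S793, F1285. After flipping Y the toolpath is (43.3002,61.1283) → (39.5985,90.9718) → (58.0835,114.6920) → (87.9270,118.3937) → (111.6472,99.9087) → (115.3489,70.0652) → (96.8639,46.3450) → (67.0204,42.6433) → (43.3002,61.1283), returning to the start.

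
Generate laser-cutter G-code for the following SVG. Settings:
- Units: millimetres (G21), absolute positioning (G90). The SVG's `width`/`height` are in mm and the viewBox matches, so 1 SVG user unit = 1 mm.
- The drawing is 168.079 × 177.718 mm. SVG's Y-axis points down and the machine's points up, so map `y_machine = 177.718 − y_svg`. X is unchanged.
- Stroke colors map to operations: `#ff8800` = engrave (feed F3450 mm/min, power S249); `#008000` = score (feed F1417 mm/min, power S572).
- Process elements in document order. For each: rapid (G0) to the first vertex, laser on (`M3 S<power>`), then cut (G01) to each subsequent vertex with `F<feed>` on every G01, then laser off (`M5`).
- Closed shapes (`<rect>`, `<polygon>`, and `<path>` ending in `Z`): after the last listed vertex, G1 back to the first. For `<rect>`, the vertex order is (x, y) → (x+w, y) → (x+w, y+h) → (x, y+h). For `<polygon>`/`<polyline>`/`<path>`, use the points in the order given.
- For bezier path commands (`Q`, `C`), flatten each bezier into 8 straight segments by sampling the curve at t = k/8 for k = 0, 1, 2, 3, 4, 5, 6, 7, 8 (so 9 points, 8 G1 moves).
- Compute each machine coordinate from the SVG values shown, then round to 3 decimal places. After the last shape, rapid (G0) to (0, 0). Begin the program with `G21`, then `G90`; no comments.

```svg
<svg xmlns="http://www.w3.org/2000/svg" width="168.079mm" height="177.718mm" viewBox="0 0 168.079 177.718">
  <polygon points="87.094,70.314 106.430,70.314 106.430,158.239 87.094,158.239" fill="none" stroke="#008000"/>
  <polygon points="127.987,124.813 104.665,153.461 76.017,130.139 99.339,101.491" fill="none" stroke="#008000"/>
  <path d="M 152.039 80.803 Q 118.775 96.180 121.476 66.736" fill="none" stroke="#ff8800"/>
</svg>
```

viewBox `0 0 168.079 177.718` with mm width/height → 1 unit = 1 mm. Flip: y_m = 177.718 − y_svg.

**Shape 1** — `<polygon>` rectangle, stroke `#008000` → score (S572, F1417). Machine vertices: (87.094,107.404) → (106.430,107.404) → (106.430,19.479) → (87.094,19.479) → (87.094,107.404). Closed: final G1 returns to the first vertex.

**Shape 2** — `<polygon>` regular polygon, stroke `#008000` → score (S572, F1417). Machine vertices: (127.987,52.905) → (104.665,24.257) → (76.017,47.579) → (99.339,76.227) → (127.987,52.905). Closed: final G1 returns to the first vertex.

**Shape 3** — `<path>` quadratic bezier, stroke `#ff8800` → engrave (S249, F3450). Control points (SVG): P0=(152.039,80.803), P1=(118.775,96.180), P2=(121.476,66.736); sampled at t=k/8. Machine vertices: (152.039,96.915) → (144.285,93.771) → (137.655,92.028) → (132.149,91.685) → (127.766,92.743) → (124.508,95.202) → (122.373,99.061) → (121.363,104.321) → (121.476,110.982). Open path.

G21
G90
G0 X87.094 Y107.404
M3 S572
G01 X106.430 Y107.404 F1417
G01 X106.430 Y19.479 F1417
G01 X87.094 Y19.479 F1417
G01 X87.094 Y107.404 F1417
M5
G0 X127.987 Y52.905
M3 S572
G01 X104.665 Y24.257 F1417
G01 X76.017 Y47.579 F1417
G01 X99.339 Y76.227 F1417
G01 X127.987 Y52.905 F1417
M5
G0 X152.039 Y96.915
M3 S249
G01 X144.285 Y93.771 F3450
G01 X137.655 Y92.028 F3450
G01 X132.149 Y91.685 F3450
G01 X127.766 Y92.743 F3450
G01 X124.508 Y95.202 F3450
G01 X122.373 Y99.061 F3450
G01 X121.363 Y104.321 F3450
G01 X121.476 Y110.982 F3450
M5
G0 X0.000 Y0.000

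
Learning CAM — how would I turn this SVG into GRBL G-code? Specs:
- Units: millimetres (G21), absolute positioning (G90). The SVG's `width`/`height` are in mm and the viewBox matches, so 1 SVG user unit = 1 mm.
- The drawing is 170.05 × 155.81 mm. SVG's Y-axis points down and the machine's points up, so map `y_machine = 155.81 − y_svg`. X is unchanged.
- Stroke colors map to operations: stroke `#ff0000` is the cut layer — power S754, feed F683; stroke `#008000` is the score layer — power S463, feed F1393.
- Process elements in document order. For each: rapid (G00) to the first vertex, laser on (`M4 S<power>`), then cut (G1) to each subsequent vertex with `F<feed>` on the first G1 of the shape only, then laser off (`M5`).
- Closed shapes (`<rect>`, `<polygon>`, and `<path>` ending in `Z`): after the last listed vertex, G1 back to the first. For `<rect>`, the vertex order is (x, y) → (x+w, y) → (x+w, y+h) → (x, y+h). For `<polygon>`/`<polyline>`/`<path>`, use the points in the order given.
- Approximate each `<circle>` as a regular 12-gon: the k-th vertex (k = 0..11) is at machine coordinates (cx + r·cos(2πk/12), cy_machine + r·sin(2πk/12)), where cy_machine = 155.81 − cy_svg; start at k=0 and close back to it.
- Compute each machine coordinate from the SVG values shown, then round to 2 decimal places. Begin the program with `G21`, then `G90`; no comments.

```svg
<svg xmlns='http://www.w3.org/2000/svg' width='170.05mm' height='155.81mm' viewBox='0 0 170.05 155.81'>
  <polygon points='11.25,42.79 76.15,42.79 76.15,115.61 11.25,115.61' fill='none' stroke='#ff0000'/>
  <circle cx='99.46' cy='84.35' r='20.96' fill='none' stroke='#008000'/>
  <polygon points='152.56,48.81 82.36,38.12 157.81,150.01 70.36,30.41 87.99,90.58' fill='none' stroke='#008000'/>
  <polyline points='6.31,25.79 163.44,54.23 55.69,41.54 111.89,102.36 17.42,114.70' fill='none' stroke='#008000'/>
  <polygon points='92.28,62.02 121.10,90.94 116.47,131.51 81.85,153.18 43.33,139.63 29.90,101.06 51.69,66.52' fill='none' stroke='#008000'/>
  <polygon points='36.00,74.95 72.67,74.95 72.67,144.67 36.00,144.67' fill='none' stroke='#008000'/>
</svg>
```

1 u = 1 mm; y_m = 155.81 − y.

[1] `<polygon>` rectangle, #ff0000→cut S754 F683: (11.25,113.02) → (76.15,113.02) → (76.15,40.20) → (11.25,40.20) → (11.25,113.02) (closed)

[2] `<circle>` circle, #008000→score S463 F1393: (120.42,71.46) → (117.61,81.94) → (109.94,89.61) → (99.46,92.42) → (88.98,89.61) → (81.31,81.94) → (78.50,71.46) → (81.31,60.98) → (88.98,53.31) → (99.46,50.50) → (109.94,53.31) → (117.61,60.98) → (120.42,71.46) (closed)

[3] `<polygon>` closed polygon, #008000→score S463 F1393: (152.56,107.00) → (82.36,117.69) → (157.81,5.80) → (70.36,125.40) → (87.99,65.23) → (152.56,107.00) (closed)

[4] `<polyline>` open polyline, #008000→score S463 F1393: (6.31,130.02) → (163.44,101.58) → (55.69,114.27) → (111.89,53.45) → (17.42,41.11)

[5] `<polygon>` regular polygon, #008000→score S463 F1393: (92.28,93.79) → (121.10,64.87) → (116.47,24.30) → (81.85,2.63) → (43.33,16.18) → (29.90,54.75) → (51.69,89.29) → (92.28,93.79) (closed)

[6] `<polygon>` rectangle, #008000→score S463 F1393: (36.00,80.86) → (72.67,80.86) → (72.67,11.14) → (36.00,11.14) → (36.00,80.86) (closed)

G21
G90
G00 X11.25 Y113.02
M4 S754
G1 X76.15 Y113.02 F683
G1 X76.15 Y40.20
G1 X11.25 Y40.20
G1 X11.25 Y113.02
M5
G00 X120.42 Y71.46
M4 S463
G1 X117.61 Y81.94 F1393
G1 X109.94 Y89.61
G1 X99.46 Y92.42
G1 X88.98 Y89.61
G1 X81.31 Y81.94
G1 X78.50 Y71.46
G1 X81.31 Y60.98
G1 X88.98 Y53.31
G1 X99.46 Y50.50
G1 X109.94 Y53.31
G1 X117.61 Y60.98
G1 X120.42 Y71.46
M5
G00 X152.56 Y107.00
M4 S463
G1 X82.36 Y117.69 F1393
G1 X157.81 Y5.80
G1 X70.36 Y125.40
G1 X87.99 Y65.23
G1 X152.56 Y107.00
M5
G00 X6.31 Y130.02
M4 S463
G1 X163.44 Y101.58 F1393
G1 X55.69 Y114.27
G1 X111.89 Y53.45
G1 X17.42 Y41.11
M5
G00 X92.28 Y93.79
M4 S463
G1 X121.10 Y64.87 F1393
G1 X116.47 Y24.30
G1 X81.85 Y2.63
G1 X43.33 Y16.18
G1 X29.90 Y54.75
G1 X51.69 Y89.29
G1 X92.28 Y93.79
M5
G00 X36.00 Y80.86
M4 S463
G1 X72.67 Y80.86 F1393
G1 X72.67 Y11.14
G1 X36.00 Y11.14
G1 X36.00 Y80.86
M5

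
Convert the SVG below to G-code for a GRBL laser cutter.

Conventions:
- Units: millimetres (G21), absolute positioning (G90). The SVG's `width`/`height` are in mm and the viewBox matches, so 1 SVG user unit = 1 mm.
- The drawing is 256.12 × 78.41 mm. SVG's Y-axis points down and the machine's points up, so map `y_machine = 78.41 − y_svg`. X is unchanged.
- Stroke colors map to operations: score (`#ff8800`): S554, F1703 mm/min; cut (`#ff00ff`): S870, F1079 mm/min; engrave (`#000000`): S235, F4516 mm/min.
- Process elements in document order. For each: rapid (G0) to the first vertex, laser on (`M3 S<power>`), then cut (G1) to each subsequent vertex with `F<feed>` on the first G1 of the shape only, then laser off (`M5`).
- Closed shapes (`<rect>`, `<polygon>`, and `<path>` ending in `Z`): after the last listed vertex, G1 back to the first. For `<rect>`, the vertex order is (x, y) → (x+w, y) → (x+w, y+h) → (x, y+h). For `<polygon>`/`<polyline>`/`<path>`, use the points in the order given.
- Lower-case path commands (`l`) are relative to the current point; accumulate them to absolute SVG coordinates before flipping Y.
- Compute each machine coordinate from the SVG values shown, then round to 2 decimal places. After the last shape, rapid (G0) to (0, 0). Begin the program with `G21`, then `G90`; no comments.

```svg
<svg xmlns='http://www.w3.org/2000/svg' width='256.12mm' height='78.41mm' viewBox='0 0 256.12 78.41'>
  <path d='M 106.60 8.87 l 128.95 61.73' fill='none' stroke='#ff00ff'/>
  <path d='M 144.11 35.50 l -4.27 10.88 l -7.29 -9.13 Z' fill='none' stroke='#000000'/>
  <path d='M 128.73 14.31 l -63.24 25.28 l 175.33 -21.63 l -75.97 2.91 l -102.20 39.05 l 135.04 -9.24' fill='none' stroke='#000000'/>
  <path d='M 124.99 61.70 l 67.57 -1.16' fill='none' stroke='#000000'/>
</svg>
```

G21
G90
G0 X106.60 Y69.54
M3 S870
G1 X235.55 Y7.81 F1079
M5
G0 X144.11 Y42.91
M3 S235
G1 X139.84 Y32.03 F4516
G1 X132.55 Y41.16
G1 X144.11 Y42.91
M5
G0 X128.73 Y64.10
M3 S235
G1 X65.49 Y38.82 F4516
G1 X240.82 Y60.45
G1 X164.85 Y57.54
G1 X62.65 Y18.49
G1 X197.69 Y27.73
M5
G0 X124.99 Y16.71
M3 S235
G1 X192.56 Y17.87 F4516
M5
G0 X0.00 Y0.00

1 u = 1 mm; y_m = 78.41 − y.

[1] `<path>` line segment, #ff00ff→cut S870 F1079: (106.60,69.54) → (235.55,7.81)

[2] `<path>` regular polygon, #000000→engrave S235 F4516: (144.11,42.91) → (139.84,32.03) → (132.55,41.16) → (144.11,42.91) (closed)

[3] `<path>` open polyline, #000000→engrave S235 F4516: (128.73,64.10) → (65.49,38.82) → (240.82,60.45) → (164.85,57.54) → (62.65,18.49) → (197.69,27.73)

[4] `<path>` line segment, #000000→engrave S235 F4516: (124.99,16.71) → (192.56,17.87)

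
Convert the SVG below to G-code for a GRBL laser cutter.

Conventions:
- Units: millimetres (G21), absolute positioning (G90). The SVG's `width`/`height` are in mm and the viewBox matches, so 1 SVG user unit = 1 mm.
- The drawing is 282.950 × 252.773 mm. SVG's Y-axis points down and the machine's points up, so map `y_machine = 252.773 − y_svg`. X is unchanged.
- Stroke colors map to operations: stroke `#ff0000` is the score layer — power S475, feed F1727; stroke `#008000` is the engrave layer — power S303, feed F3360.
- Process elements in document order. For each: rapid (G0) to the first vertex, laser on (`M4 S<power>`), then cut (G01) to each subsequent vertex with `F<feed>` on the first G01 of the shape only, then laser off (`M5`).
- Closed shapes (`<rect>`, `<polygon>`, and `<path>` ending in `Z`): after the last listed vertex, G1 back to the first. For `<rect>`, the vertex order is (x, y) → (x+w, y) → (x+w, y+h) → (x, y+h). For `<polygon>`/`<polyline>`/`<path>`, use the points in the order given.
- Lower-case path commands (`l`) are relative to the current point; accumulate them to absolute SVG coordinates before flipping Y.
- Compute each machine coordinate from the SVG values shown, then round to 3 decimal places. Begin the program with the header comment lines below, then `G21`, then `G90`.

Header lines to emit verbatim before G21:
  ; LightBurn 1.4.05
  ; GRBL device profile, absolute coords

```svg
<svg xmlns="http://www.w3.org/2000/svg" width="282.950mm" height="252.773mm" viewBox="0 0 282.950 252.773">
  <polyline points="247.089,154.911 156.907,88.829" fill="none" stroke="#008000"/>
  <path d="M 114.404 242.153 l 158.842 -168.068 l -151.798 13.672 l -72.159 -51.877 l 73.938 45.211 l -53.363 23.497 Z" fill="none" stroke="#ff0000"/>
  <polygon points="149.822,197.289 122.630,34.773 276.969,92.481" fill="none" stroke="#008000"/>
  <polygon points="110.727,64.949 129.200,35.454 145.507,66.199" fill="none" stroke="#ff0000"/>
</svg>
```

1 u = 1 mm; y_m = 252.773 − y.

[1] `<polyline>` line segment, #008000→engrave S303 F3360: (247.089,97.862) → (156.907,163.944)

[2] `<path>` closed polygon, #ff0000→score S475 F1727: (114.404,10.620) → (273.246,178.688) → (121.448,165.016) → (49.289,216.893) → (123.227,171.682) → (69.864,148.185) → (114.404,10.620) (closed)

[3] `<polygon>` regular polygon, #008000→engrave S303 F3360: (149.822,55.484) → (122.630,218.000) → (276.969,160.292) → (149.822,55.484) (closed)

[4] `<polygon>` regular polygon, #ff0000→score S475 F1727: (110.727,187.824) → (129.200,217.319) → (145.507,186.574) → (110.727,187.824) (closed)

; LightBurn 1.4.05
; GRBL device profile, absolute coords
G21
G90
G0 X247.089 Y97.862
M4 S303
G01 X156.907 Y163.944 F3360
M5
G0 X114.404 Y10.620
M4 S475
G01 X273.246 Y178.688 F1727
G01 X121.448 Y165.016
G01 X49.289 Y216.893
G01 X123.227 Y171.682
G01 X69.864 Y148.185
G01 X114.404 Y10.620
M5
G0 X149.822 Y55.484
M4 S303
G01 X122.630 Y218.000 F3360
G01 X276.969 Y160.292
G01 X149.822 Y55.484
M5
G0 X110.727 Y187.824
M4 S475
G01 X129.200 Y217.319 F1727
G01 X145.507 Y186.574
G01 X110.727 Y187.824
M5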